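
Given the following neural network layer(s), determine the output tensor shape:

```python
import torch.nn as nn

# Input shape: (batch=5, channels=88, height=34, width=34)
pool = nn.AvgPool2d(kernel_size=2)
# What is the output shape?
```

Input: (5, 88, 34, 34) -> Output: (5, 88, 17, 17)

Answer: (5, 88, 17, 17)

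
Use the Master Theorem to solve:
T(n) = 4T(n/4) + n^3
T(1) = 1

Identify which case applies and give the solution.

a=4, b=4, f(n)=n^3. log_4(4) = 1. Since c=3 > 1 and the regularity condition holds (4(n/4)^3 = (4/4^3)n^3 with 4/4^3 < 1), Case 3 applies: T(n) = Θ(f(n)) = O(n^3).

Answer: O(n^3) - Case 3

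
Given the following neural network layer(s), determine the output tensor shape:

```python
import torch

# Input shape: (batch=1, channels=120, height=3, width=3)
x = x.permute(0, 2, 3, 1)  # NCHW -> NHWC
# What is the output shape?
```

Input: (1, 120, 3, 3) -> Output: (1, 3, 3, 120)

Answer: (1, 3, 3, 120)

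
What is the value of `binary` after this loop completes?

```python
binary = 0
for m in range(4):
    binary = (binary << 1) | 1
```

Build 4 consecutive 1-bits: 0b1111
`binary` takes the values: 0 → 1 → 3 → 7 → 15

Answer: 15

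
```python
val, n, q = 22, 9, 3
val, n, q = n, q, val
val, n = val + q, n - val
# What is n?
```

Trace:
`val, n, q = 22, 9, 3` → val = 22; n = 9; q = 3
`val, n, q = n, q, val` → val = 9; n = 3; q = 22
`val, n = val + q, n - val` → val = 31; n = -6
So n = -6

Answer: -6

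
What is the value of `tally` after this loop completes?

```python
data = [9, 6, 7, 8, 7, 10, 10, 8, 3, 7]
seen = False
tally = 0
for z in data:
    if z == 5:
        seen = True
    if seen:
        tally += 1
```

Count elements after first 5 in [9, 6, 7, 8, 7, 10, 10, 8, 3, 7]
`tally` takes the values: 0

Answer: 0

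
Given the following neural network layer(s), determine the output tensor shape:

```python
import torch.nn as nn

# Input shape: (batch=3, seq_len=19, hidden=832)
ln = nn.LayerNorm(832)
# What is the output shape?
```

Input: (3, 19, 832) -> Output: (3, 19, 832)

Answer: (3, 19, 832)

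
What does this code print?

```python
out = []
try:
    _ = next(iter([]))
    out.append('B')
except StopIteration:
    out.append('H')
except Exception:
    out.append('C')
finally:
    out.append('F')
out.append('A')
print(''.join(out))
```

Execution trace: 'H' (except StopIteration) → 'F' (finally) → 'A' (after the try/except). Output: HFA

Answer: HFA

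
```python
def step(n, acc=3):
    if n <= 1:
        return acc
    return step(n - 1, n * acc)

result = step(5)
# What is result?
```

Accumulator trace (n, acc): (5, 3) -> (4, 15) -> (3, 60) -> (2, 180) -> (1, 360) -> return 360

Answer: 360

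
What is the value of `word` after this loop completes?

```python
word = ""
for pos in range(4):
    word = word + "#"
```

Repeat '#' 4 times
`word` takes the values: "" → "#" → "##" → "###" → "####"

Answer: "####"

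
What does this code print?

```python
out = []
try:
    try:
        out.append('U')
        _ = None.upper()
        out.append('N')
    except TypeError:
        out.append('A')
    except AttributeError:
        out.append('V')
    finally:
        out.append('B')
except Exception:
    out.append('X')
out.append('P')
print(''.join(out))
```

Execution trace: 'U' (inner try body) → 'V' (inner except AttributeError) → 'B' (inner finally) → 'P' (after the try/except). Output: UVBP

Answer: UVBP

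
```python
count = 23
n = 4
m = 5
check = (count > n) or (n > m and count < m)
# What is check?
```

Trace:
`count = 23` → count = 23
`n = 4` → n = 4
`m = 5` → m = 5
`check = (count > n) or (n > m and count < m)` → check = True
So check = True

Answer: True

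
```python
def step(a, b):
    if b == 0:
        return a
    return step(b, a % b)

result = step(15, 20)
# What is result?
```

step(15, 20) -> step(20, 15) -> step(15, 5) -> step(5, 0) -> 5

Answer: 5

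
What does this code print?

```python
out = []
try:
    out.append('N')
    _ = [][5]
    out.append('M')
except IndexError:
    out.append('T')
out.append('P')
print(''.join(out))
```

Execution trace: 'N' (try body) → 'T' (except IndexError) → 'P' (after the try/except). Output: NTP

Answer: NTP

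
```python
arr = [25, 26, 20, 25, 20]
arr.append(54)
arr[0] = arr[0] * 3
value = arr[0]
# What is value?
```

Trace:
`arr = [25, 26, 20, 25, 20]` → arr = [25, 26, 20, 25, 20]
`arr.append(54)` → arr = [25, 26, 20, 25, 20, 54]
`arr[0] = arr[0] * 3` → arr = [75, 26, 20, 25, 20, 54]
`value = arr[0]` → value = 75
So value = 75

Answer: 75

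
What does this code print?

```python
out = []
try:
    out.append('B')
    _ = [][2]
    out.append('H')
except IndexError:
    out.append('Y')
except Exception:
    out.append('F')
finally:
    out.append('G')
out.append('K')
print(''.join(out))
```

Execution trace: 'B' (try body) → 'Y' (except IndexError) → 'G' (finally) → 'K' (after the try/except). Output: BYGK

Answer: BYGK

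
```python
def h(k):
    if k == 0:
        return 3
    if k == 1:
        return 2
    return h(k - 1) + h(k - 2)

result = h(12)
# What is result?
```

Build up from base cases: h(0)=3, h(1)=2, h(2)=5, h(3)=7, h(4)=12, h(5)=19, h(6)=31, ..., h(12)=555

Answer: 555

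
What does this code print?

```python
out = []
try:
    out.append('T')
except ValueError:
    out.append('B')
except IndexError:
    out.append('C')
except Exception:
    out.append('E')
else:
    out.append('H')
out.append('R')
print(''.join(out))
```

Execution trace: 'T' (try body, no exception) → 'H' (else) → 'R' (after the try/except). Output: THR

Answer: THR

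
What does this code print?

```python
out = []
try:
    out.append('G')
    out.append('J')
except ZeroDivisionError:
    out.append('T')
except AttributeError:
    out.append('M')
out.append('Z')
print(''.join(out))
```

Execution trace: 'G' (try body) → 'J' (try body, no exception) → 'Z' (after the try/except). Output: GJZ

Answer: GJZ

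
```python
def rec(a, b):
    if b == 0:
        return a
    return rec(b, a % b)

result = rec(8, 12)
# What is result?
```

rec(8, 12) -> rec(12, 8) -> rec(8, 4) -> rec(4, 0) -> 4

Answer: 4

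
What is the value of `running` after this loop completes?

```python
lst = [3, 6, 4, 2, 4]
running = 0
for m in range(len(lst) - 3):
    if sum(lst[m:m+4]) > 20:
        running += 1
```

Count windows with sum > 20
`running` takes the values: 0

Answer: 0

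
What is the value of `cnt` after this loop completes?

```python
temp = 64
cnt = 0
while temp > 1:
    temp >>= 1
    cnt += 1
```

Count right shifts until 1
`cnt` takes the values: 0 → 1 → 2 → 3 → 4 → 5 → 6

Answer: 6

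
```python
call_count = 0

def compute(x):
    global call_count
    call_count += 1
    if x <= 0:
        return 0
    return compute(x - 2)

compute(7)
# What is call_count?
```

Linear recursion stepping by 2: 5 calls from x=7 down to ≤0.

Answer: 5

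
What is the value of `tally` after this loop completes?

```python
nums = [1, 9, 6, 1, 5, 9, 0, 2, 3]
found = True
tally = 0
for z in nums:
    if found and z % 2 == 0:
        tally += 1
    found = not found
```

Count even values at even positions
`tally` takes the values: 0 → 1 → 2

Answer: 2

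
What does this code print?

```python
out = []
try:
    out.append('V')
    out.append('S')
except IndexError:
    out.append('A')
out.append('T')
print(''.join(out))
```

Execution trace: 'V' (try body) → 'S' (try body, no exception) → 'T' (after the try/except). Output: VST

Answer: VST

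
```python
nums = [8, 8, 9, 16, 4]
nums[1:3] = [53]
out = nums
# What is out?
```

Trace:
`nums = [8, 8, 9, 16, 4]` → nums = [8, 8, 9, 16, 4]
`nums[1:3] = [53]` → nums = [8, 53, 16, 4]
`out = nums` → out = [8, 53, 16, 4]
So out = [8, 53, 16, 4]

Answer: [8, 53, 16, 4]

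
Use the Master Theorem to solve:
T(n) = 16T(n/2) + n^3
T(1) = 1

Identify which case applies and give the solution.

a=16, b=2, f(n)=n^3. log_2(16) = 4. Since c=3 < 4, Case 1 applies: T(n) = Θ(n^log_b(a)) = O(n^4).

Answer: O(n^4) - Case 1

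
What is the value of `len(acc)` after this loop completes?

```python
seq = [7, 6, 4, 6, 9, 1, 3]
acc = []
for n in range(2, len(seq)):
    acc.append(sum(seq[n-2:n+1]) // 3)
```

Number of 3-element averages
`acc` takes the values: [] → [5] → [5, 5] → [5, 5, 6] → [5, 5, 6, 5] → [5, 5, 6, 5, 4]
So `len(acc)` = 5

Answer: 5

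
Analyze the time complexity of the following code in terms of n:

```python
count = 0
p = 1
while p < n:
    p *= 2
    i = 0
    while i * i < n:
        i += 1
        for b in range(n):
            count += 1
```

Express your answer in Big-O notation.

Each loop level contributes: log n × √n × n. Multiplying the contributions gives O(n√n log n).

Answer: O(n√n log n)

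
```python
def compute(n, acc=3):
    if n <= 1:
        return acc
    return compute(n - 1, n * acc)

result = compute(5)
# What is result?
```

Accumulator trace (n, acc): (5, 3) -> (4, 15) -> (3, 60) -> (2, 180) -> (1, 360) -> return 360

Answer: 360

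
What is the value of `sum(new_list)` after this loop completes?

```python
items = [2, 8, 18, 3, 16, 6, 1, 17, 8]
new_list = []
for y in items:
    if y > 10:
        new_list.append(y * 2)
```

Sum of doubled values > 10
`new_list` takes the values: [] → [36] → [36, 32] → [36, 32, 34]
So `sum(new_list)` = 102

Answer: 102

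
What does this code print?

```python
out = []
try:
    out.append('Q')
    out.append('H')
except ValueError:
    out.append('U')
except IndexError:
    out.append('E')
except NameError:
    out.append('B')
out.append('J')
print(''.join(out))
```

Execution trace: 'Q' (try body) → 'H' (try body, no exception) → 'J' (after the try/except). Output: QHJ

Answer: QHJ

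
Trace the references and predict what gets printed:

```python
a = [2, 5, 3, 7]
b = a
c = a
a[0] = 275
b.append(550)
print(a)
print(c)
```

Key concept: multiple aliases.
Step by step:
`a = [2, 5, 3, 7]` → a = [2, 5, 3, 7]
`b = a` → b = [2, 5, 3, 7] (same object as a)
`c = a` → c = [2, 5, 3, 7] (same object as a, b)
`a[0] = 275` → a = [275, 5, 3, 7] (same object as b, c); b = [275, 5, 3, 7] (same object as a, c); c = [275, 5, 3, 7] (same object as a, b)
`b.append(550)` → a = [275, 5, 3, 7, 550] (same object as b, c); b = [275, 5, 3, 7, 550] (same object as a, c); c = [275, 5, 3, 7, 550] (same object as a, b)
`print(a)` → prints [275, 5, 3, 7, 550]
`print(c)` → prints [275, 5, 3, 7, 550]

Answer:
[275, 5, 3, 7, 550]
[275, 5, 3, 7, 550]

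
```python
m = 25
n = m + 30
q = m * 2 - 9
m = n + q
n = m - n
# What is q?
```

Trace:
`m = 25` → m = 25
`n = m + 30` → n = 55
`q = m * 2 - 9` → q = 41
`m = n + q` → m = 96
`n = m - n` → n = 41
So q = 41

Answer: 41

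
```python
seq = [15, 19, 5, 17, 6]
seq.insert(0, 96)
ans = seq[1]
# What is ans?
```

Trace:
`seq = [15, 19, 5, 17, 6]` → seq = [15, 19, 5, 17, 6]
`seq.insert(0, 96)` → seq = [96, 15, 19, 5, 17, 6]
`ans = seq[1]` → ans = 15
So ans = 15

Answer: 15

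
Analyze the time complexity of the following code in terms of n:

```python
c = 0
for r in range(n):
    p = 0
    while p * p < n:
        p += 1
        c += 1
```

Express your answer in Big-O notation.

Each loop level contributes: n × √n. Multiplying the contributions gives O(n√n).

Answer: O(n√n)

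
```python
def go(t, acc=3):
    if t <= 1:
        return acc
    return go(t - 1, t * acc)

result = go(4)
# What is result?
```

Accumulator trace (n, acc): (4, 3) -> (3, 12) -> (2, 36) -> (1, 72) -> return 72

Answer: 72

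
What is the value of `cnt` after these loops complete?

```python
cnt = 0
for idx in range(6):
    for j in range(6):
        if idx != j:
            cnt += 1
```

6² - 6 (exclude diagonal)
`cnt` takes the values: 0 → 1 → 2 → 3 → 4 → 5 → 6 → 7 → 8 → 9 → 10 → 11 → 12 → 13 → 14 → 15 → 16 → 17 → 18 → 19 → 20 → 21 → 22 → 23 → 24 → 25 → 26 → 27 → 28 → 29 → 30

Answer: 30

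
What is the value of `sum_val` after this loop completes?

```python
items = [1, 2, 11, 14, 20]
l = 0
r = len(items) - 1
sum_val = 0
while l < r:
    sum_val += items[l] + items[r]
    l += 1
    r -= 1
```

Sum of pairs from ends
`sum_val` takes the values: 0 → 21 → 37

Answer: 37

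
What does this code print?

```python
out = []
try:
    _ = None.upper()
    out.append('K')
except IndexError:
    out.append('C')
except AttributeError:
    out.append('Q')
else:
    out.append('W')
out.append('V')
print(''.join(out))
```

Execution trace: 'Q' (except AttributeError) → 'V' (after the try/except). Output: QV

Answer: QV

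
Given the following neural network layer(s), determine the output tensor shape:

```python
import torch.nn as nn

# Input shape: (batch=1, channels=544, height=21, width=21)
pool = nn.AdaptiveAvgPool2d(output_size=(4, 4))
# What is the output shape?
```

Input: (1, 544, 21, 21) -> Output: (1, 544, 4, 4)

Answer: (1, 544, 4, 4)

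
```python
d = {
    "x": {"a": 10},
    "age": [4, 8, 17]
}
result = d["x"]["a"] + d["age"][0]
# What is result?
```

Trace:
`d = { ...` → d = {'x': {'a': 10}, 'age': [4, 8, 17]}
`result = d["x"]["a"] + d["age"][0]` → result = 14
So result = 14

Answer: 14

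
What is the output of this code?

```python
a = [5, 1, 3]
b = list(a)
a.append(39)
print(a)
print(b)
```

Key concept: list() constructor creates copy.
Step by step:
`a = [5, 1, 3]` → a = [5, 1, 3]
`b = list(a)` → b = [5, 1, 3]
`a.append(39)` → a = [5, 1, 3, 39]
`print(a)` → prints [5, 1, 3, 39]
`print(b)` → prints [5, 1, 3]

Answer:
[5, 1, 3, 39]
[5, 1, 3]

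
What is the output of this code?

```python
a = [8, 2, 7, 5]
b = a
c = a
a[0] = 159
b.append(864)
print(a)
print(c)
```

Key concept: multiple aliases.
Step by step:
`a = [8, 2, 7, 5]` → a = [8, 2, 7, 5]
`b = a` → b = [8, 2, 7, 5] (same object as a)
`c = a` → c = [8, 2, 7, 5] (same object as a, b)
`a[0] = 159` → a = [159, 2, 7, 5] (same object as b, c); b = [159, 2, 7, 5] (same object as a, c); c = [159, 2, 7, 5] (same object as a, b)
`b.append(864)` → a = [159, 2, 7, 5, 864] (same object as b, c); b = [159, 2, 7, 5, 864] (same object as a, c); c = [159, 2, 7, 5, 864] (same object as a, b)
`print(a)` → prints [159, 2, 7, 5, 864]
`print(c)` → prints [159, 2, 7, 5, 864]

Answer:
[159, 2, 7, 5, 864]
[159, 2, 7, 5, 864]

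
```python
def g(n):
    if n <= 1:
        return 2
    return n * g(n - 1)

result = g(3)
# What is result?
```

g(3) = 3 * 2 * 2 = 12

Answer: 12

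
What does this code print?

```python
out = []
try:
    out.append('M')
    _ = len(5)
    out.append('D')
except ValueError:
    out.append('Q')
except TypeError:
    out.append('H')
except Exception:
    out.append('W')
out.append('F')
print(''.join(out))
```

Execution trace: 'M' (try body) → 'H' (except TypeError) → 'F' (after the try/except). Output: MHF

Answer: MHF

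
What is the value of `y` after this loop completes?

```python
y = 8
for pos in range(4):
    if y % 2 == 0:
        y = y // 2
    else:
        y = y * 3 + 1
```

Collatz-style transformation from 8
`y` takes the values: 8 → 4 → 2 → 1 → 4

Answer: 4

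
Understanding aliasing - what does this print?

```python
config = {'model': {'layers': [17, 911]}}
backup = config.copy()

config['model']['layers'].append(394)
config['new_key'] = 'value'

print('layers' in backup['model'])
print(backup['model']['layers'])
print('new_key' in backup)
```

Key concept: shallow copy gotcha with nested dict.
Step by step:
`config = {'model': {'layers': [17, 911]}}` → config = {'model': {'layers': [17, 911]}}
`backup = config.copy()` → backup = {'model': {'layers': [17, 911]}}
`config['model']['layers'].append(394)` → config = {'model': {'layers': [17, 911, 394]}}; backup = {'model': {'layers': [17, 911, 394]}}
`config['new_key'] = 'value'` → config = {'model': {'layers': [17, 911, 394]}, 'new_key': 'value'}
`print('layers' in backup['model'])` → prints True
`print(backup['model']['layers'])` → prints [17, 911, 394]
`print('new_key' in backup)` → prints False

Answer:
True
[17, 911, 394]
False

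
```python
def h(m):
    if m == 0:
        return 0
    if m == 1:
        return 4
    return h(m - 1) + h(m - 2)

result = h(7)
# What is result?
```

Build up from base cases: h(0)=0, h(1)=4, h(2)=4, h(3)=8, h(4)=12, h(5)=20, h(6)=32, ..., h(7)=52

Answer: 52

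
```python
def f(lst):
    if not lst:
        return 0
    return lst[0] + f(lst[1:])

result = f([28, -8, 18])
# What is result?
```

28 + (-8) + 18 + 0 = 38

Answer: 38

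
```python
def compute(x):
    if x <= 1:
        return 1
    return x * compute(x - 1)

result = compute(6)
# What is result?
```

compute(6) = 6 * 5 * 4 * 3 * 2 * 1 = 720

Answer: 720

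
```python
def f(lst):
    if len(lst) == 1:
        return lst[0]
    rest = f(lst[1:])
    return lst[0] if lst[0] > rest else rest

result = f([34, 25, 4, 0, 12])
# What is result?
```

Recursive max over [34, 25, 4, 0, 12] = 34

Answer: 34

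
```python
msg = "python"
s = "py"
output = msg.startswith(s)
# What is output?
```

Trace:
`msg = "python"` → msg = 'python'
`s = "py"` → s = 'py'
`output = msg.startswith(s)` → output = True
So output = True

Answer: True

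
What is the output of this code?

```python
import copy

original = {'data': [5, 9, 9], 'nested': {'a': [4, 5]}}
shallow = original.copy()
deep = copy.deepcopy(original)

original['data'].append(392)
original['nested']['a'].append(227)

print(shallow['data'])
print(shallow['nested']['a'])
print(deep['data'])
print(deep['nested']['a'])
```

Key concept: comparing shallow vs deep copy.
Step by step:
`original = {'data': [5, 9, 9], 'nested': {'a': [4, 5]}}` → original = {'data': [5, 9, 9], 'nested': {'a': [4, 5]}}
`shallow = original.copy()` → shallow = {'data': [5, 9, 9], 'nested': {'a': [4, 5]}}
`deep = copy.deepcopy(original)` → deep = {'data': [5, 9, 9], 'nested': {'a': [4, 5]}}
`original['data'].append(392)` → original = {'data': [5, 9, 9, 392], 'nested': {'a': [4, 5]}}; shallow = {'data': [5, 9, 9, 392], 'nested': {'a': [4, 5]}}
`original['nested']['a'].append(227)` → original = {'data': [5, 9, 9, 392], 'nested': {'a': [4, 5, 227]}}; shallow = {'data': [5, 9, 9, 392], 'nested': {'a': [4, 5, 227]}}
`print(shallow['data'])` → prints [5, 9, 9, 392]
`print(shallow['nested']['a'])` → prints [4, 5, 227]
`print(deep['data'])` → prints [5, 9, 9]
`print(deep['nested']['a'])` → prints [4, 5]

Answer:
[5, 9, 9, 392]
[4, 5, 227]
[5, 9, 9]
[4, 5]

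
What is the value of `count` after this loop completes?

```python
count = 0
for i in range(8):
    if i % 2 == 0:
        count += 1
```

Count numbers divisible by 2 in range(8)
`count` takes the values: 0 → 1 → 2 → 3 → 4

Answer: 4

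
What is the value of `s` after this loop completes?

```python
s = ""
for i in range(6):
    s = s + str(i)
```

Concatenate digits 0 to 5
`s` takes the values: "" → "0" → "01" → "012" → "0123" → "01234" → "012345"

Answer: "012345"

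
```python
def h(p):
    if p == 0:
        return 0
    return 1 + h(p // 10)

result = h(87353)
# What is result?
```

Count of digits of 87353: 5

Answer: 5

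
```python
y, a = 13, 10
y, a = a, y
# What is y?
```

Trace:
`y, a = 13, 10` → y = 13; a = 10
`y, a = a, y` → y = 10; a = 13
So y = 10

Answer: 10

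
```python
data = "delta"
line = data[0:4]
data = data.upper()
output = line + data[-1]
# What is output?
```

Trace:
`data = "delta"` → data = 'delta'
`line = data[0:4]` → line = 'delt'
`data = data.upper()` → data = 'DELTA'
`output = line + data[-1]` → output = 'deltA'
So output = 'deltA'

Answer: 'deltA'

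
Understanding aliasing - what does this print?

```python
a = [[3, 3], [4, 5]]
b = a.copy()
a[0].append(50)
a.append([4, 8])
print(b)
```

Key concept: shallow copy with nested lists.
Step by step:
`a = [[3, 3], [4, 5]]` → a = [[3, 3], [4, 5]]
`b = a.copy()` → b = [[3, 3], [4, 5]]
`a[0].append(50)` → a = [[3, 3, 50], [4, 5]]; b = [[3, 3, 50], [4, 5]]
`a.append([4, 8])` → a = [[3, 3, 50], [4, 5], [4, 8]]
`print(b)` → prints [[3, 3, 50], [4, 5]]

Answer: [[3, 3, 50], [4, 5]]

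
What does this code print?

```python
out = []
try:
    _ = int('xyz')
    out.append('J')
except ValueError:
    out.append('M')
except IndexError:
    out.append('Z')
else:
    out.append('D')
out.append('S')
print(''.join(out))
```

Execution trace: 'M' (except ValueError) → 'S' (after the try/except). Output: MS

Answer: MS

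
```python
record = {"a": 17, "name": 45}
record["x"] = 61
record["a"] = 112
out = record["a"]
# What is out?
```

Trace:
`record = {"a": 17, "name": 45}` → record = {'a': 17, 'name': 45}
`record["x"] = 61` → record = {'a': 17, 'name': 45, 'x': 61}
`record["a"] = 112` → record = {'a': 112, 'name': 45, 'x': 61}
`out = record["a"]` → out = 112
So out = 112

Answer: 112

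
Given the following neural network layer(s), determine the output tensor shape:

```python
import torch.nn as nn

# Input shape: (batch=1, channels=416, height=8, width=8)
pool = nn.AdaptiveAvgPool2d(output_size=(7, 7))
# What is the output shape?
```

Input: (1, 416, 8, 8) -> Output: (1, 416, 7, 7)

Answer: (1, 416, 7, 7)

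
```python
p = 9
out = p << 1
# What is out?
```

Trace:
`p = 9` → p = 9
`out = p << 1` → out = 18
So out = 18

Answer: 18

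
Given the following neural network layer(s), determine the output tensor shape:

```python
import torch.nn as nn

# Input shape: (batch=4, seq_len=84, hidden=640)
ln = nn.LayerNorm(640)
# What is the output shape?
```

Input: (4, 84, 640) -> Output: (4, 84, 640)

Answer: (4, 84, 640)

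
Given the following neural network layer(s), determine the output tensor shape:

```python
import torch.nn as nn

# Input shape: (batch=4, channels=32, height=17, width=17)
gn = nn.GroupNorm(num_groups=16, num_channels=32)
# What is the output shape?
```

Input: (4, 32, 17, 17) -> Output: (4, 32, 17, 17)

Answer: (4, 32, 17, 17)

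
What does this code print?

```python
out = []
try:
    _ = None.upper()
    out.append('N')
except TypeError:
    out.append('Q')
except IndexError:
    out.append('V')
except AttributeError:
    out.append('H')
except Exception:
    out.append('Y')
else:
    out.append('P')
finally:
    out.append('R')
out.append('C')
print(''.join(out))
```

Execution trace: 'H' (except AttributeError) → 'R' (finally) → 'C' (after the try/except). Output: HRC

Answer: HRC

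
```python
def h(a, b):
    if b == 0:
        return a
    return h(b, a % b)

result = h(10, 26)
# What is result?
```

h(10, 26) -> h(26, 10) -> h(10, 6) -> h(6, 4) -> h(4, 2) -> h(2, 0) -> 2

Answer: 2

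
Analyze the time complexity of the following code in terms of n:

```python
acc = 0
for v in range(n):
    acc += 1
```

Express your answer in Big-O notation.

Each loop level contributes: n. Multiplying the contributions gives O(n).

Answer: O(n)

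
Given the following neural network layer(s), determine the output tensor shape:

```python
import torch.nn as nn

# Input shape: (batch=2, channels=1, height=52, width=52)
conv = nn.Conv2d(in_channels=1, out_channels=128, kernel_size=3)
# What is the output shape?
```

Input: (2, 1, 52, 52) -> Output: (2, 128, 50, 50)

Answer: (2, 128, 50, 50)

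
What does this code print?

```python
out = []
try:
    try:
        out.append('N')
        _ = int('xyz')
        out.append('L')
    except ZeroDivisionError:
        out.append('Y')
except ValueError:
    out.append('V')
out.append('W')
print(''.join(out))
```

Execution trace: 'N' (try body) → 'V' (outer except ValueError) → 'W' (after the try/except). Output: NVW

Answer: NVW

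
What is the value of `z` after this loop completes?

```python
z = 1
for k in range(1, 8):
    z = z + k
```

Start at 1, add 1 through 7
`z` takes the values: 1 → 2 → 4 → 7 → 11 → 16 → 22 → 29

Answer: 29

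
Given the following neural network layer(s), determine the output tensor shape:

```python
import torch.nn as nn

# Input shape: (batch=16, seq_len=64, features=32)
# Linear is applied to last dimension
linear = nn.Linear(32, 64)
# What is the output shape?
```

Input: (16, 64, 32) -> Output: (16, 64, 64)

Answer: (16, 64, 64)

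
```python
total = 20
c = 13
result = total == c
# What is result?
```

Trace:
`total = 20` → total = 20
`c = 13` → c = 13
`result = total == c` → result = False
So result = False

Answer: False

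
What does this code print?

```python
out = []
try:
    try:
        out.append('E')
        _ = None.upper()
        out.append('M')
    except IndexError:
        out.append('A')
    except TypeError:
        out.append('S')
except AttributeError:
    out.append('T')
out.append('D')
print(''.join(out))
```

Execution trace: 'E' (try body) → 'T' (outer except AttributeError) → 'D' (after the try/except). Output: ETD

Answer: ETD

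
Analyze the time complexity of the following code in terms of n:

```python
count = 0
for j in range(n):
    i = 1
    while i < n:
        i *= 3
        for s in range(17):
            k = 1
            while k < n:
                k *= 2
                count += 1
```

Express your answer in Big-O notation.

Each loop level contributes: n × log n × 1 × log n. Multiplying the contributions gives O(n log² n).

Answer: O(n log² n)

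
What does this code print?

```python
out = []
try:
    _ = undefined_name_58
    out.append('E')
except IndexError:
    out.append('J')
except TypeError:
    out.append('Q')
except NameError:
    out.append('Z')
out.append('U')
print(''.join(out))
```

Execution trace: 'Z' (except NameError) → 'U' (after the try/except). Output: ZU

Answer: ZU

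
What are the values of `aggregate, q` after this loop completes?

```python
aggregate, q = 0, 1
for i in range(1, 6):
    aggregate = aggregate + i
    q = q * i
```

Sum and factorial of 1 to 5
`aggregate, q` takes the values: (0, 1) → (1, 1) → (3, 1) → (3, 2) → (6, 2) → (6, 6) → (10, 6) → (10, 24) → (15, 24) → (15, 120)

Answer: 15, 120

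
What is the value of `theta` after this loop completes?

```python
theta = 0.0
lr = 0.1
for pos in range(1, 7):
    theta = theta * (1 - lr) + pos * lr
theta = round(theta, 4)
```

Moving average with lr=0.1
`theta` takes the values: 0.0 → 0.1 → 0.29 → 0.561 → 0.9049 → 1.31441 → 1.782969 → 1.783

Answer: 1.783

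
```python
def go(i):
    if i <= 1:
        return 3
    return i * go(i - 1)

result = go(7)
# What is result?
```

go(7) = 7 * 6 * 5 * 4 * 3 * 2 * 3 = 15120

Answer: 15120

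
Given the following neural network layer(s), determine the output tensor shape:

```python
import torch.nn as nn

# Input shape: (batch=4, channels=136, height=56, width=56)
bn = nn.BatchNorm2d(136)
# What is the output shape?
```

Input: (4, 136, 56, 56) -> Output: (4, 136, 56, 56)

Answer: (4, 136, 56, 56)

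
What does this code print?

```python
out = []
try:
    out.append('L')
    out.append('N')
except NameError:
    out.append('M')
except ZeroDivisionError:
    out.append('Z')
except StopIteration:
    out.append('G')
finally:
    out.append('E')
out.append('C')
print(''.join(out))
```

Execution trace: 'L' (try body) → 'N' (try body, no exception) → 'E' (finally) → 'C' (after the try/except). Output: LNEC

Answer: LNEC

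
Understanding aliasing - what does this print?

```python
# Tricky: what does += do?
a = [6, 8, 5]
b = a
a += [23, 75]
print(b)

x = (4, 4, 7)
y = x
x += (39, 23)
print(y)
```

Key concept: += behavior differs for mutable vs immutable.
Step by step:
`a = [6, 8, 5]` → a = [6, 8, 5]
`b = a` → b = [6, 8, 5] (same object as a)
`a += [23, 75]` → a = [6, 8, 5, 23, 75] (same object as b); b = [6, 8, 5, 23, 75] (same object as a)
`print(b)` → prints [6, 8, 5, 23, 75]
`x = (4, 4, 7)` → x = (4, 4, 7)
`y = x` → y = (4, 4, 7)
`x += (39, 23)` → x = (4, 4, 7, 39, 23)
`print(y)` → prints (4, 4, 7)

Answer:
[6, 8, 5, 23, 75]
(4, 4, 7)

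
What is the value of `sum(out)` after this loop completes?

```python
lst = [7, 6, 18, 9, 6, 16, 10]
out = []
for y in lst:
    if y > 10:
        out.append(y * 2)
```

Sum of doubled values > 10
`out` takes the values: [] → [36] → [36, 32]
So `sum(out)` = 68

Answer: 68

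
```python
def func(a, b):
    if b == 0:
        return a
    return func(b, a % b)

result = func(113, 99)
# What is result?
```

func(113, 99) -> func(99, 14) -> func(14, 1) -> func(1, 0) -> 1

Answer: 1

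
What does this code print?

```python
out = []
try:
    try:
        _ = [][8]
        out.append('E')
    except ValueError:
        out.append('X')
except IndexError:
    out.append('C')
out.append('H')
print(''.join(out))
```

Execution trace: 'C' (outer except IndexError) → 'H' (after the try/except). Output: CH

Answer: CH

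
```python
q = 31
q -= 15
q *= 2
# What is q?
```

Trace:
`q = 31` → q = 31
`q -= 15` → q = 16
`q *= 2` → q = 32
So q = 32

Answer: 32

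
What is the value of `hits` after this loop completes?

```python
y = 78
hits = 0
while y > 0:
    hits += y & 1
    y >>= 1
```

Count set bits in 78 (binary: 0b1001110)
`hits` takes the values: 0 → 1 → 2 → 3 → 4

Answer: 4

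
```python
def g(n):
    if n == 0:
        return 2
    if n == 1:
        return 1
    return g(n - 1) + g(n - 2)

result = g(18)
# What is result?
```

Build up from base cases: g(0)=2, g(1)=1, g(2)=3, g(3)=4, g(4)=7, g(5)=11, g(6)=18, ..., g(18)=5778

Answer: 5778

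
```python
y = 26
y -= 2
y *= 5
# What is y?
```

Trace:
`y = 26` → y = 26
`y -= 2` → y = 24
`y *= 5` → y = 120
So y = 120

Answer: 120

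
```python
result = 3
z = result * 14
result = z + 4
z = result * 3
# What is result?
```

Trace:
`result = 3` → result = 3
`z = result * 14` → z = 42
`result = z + 4` → result = 46
`z = result * 3` → z = 138
So result = 46

Answer: 46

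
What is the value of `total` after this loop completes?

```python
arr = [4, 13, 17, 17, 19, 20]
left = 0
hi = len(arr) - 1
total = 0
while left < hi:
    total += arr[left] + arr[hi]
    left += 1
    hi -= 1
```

Sum of pairs from ends
`total` takes the values: 0 → 24 → 56 → 90

Answer: 90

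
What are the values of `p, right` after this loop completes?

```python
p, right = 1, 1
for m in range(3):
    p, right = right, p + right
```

Fibonacci: after 3 iterations
`p, right` takes the values: (1, 1) → (1, 2) → (2, 3) → (3, 5)

Answer: 3, 5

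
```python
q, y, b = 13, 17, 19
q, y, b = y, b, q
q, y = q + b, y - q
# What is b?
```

Trace:
`q, y, b = 13, 17, 19` → q = 13; y = 17; b = 19
`q, y, b = y, b, q` → q = 17; y = 19; b = 13
`q, y = q + b, y - q` → q = 30; y = 2
So b = 13

Answer: 13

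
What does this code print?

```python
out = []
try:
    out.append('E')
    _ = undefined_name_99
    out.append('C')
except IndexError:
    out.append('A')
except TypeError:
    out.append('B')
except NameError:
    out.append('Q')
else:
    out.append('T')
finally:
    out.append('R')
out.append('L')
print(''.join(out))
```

Execution trace: 'E' (try body) → 'Q' (except NameError) → 'R' (finally) → 'L' (after the try/except). Output: EQRL

Answer: EQRL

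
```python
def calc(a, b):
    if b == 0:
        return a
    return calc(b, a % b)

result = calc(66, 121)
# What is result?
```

calc(66, 121) -> calc(121, 66) -> calc(66, 55) -> calc(55, 11) -> calc(11, 0) -> 11

Answer: 11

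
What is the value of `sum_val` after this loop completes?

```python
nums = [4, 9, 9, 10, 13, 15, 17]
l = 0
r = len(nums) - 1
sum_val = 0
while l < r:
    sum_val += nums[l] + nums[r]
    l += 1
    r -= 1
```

Sum of pairs from ends
`sum_val` takes the values: 0 → 21 → 45 → 67

Answer: 67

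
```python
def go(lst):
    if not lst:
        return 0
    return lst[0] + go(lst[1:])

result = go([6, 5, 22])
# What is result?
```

6 + 5 + 22 + 0 = 33

Answer: 33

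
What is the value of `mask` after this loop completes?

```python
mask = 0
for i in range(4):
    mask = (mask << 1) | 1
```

Build 4 consecutive 1-bits: 0b1111
`mask` takes the values: 0 → 1 → 3 → 7 → 15

Answer: 15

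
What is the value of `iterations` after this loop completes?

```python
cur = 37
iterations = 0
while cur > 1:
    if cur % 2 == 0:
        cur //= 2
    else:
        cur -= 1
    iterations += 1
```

Steps to reduce 37 to 1
`iterations` takes the values: 0 → 1 → 2 → 3 → 4 → 5 → 6 → 7

Answer: 7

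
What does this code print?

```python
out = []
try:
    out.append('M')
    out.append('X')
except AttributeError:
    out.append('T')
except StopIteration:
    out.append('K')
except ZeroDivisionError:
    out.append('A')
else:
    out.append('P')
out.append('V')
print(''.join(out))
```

Execution trace: 'M' (try body) → 'X' (try body, no exception) → 'P' (else) → 'V' (after the try/except). Output: MXPV

Answer: MXPV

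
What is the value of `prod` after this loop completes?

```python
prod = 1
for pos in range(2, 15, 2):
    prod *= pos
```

Product of even numbers 2 to 14
`prod` takes the values: 1 → 2 → 8 → 48 → 384 → 3840 → 46080 → 645120

Answer: 645120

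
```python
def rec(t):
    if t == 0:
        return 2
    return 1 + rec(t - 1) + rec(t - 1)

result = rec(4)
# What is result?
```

rec(t) = 1 + 2·rec(t-1), rec(0)=2. Closed form: (2+1)·2^4 - 1 = 47.

Answer: 47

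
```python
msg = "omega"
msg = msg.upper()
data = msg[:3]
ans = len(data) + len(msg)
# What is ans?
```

Trace:
`msg = "omega"` → msg = 'omega'
`msg = msg.upper()` → msg = 'OMEGA'
`data = msg[:3]` → data = 'OME'
`ans = len(data) + len(msg)` → ans = 8
So ans = 8

Answer: 8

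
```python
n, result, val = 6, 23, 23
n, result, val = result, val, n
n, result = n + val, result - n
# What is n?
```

Trace:
`n, result, val = 6, 23, 23` → n = 6; result = 23; val = 23
`n, result, val = result, val, n` → n = 23; result = 23; val = 6
`n, result = n + val, result - n` → n = 29; result = 0
So n = 29

Answer: 29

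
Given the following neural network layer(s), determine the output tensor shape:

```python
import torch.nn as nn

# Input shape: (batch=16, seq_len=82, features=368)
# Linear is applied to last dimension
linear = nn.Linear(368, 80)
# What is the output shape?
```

Input: (16, 82, 368) -> Output: (16, 82, 80)

Answer: (16, 82, 80)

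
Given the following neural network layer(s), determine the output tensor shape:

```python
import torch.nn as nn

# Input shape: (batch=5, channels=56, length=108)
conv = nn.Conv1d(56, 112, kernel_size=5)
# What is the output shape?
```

Input: (5, 56, 108) -> Output: (5, 112, 104)

Answer: (5, 112, 104)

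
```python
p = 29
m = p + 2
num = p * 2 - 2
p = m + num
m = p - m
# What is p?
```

Trace:
`p = 29` → p = 29
`m = p + 2` → m = 31
`num = p * 2 - 2` → num = 56
`p = m + num` → p = 87
`m = p - m` → m = 56
So p = 87

Answer: 87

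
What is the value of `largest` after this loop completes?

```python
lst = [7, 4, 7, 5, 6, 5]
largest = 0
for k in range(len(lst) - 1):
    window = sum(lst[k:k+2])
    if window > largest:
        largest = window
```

Max sum of 2-element window in [7, 4, 7, 5, 6, 5]
`largest` takes the values: 0 → 11 → 12

Answer: 12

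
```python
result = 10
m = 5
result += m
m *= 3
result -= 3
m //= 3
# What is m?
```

Trace:
`result = 10` → result = 10
`m = 5` → m = 5
`result += m` → result = 15
`m *= 3` → m = 15
`result -= 3` → result = 12
`m //= 3` → m = 5
So m = 5

Answer: 5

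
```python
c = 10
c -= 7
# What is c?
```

Trace:
`c = 10` → c = 10
`c -= 7` → c = 3
So c = 3

Answer: 3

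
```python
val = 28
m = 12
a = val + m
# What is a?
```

Trace:
`val = 28` → val = 28
`m = 12` → m = 12
`a = val + m` → a = 40
So a = 40

Answer: 40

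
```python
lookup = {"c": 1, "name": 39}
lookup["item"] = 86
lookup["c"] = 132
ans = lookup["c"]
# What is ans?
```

Trace:
`lookup = {"c": 1, "name": 39}` → lookup = {'c': 1, 'name': 39}
`lookup["item"] = 86` → lookup = {'c': 1, 'name': 39, 'item': 86}
`lookup["c"] = 132` → lookup = {'c': 132, 'name': 39, 'item': 86}
`ans = lookup["c"]` → ans = 132
So ans = 132

Answer: 132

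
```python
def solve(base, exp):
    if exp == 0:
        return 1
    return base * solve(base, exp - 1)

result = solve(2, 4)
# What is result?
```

solve(2, 4) = 2 * 2 * 2 * 2 = 16

Answer: 16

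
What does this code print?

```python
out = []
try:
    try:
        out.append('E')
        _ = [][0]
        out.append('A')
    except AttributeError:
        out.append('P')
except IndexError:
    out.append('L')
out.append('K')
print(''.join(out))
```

Execution trace: 'E' (try body) → 'L' (outer except IndexError) → 'K' (after the try/except). Output: ELK

Answer: ELK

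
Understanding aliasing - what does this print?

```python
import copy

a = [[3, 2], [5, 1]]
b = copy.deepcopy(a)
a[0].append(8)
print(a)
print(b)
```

Key concept: deep copy is fully independent.
Step by step:
`a = [[3, 2], [5, 1]]` → a = [[3, 2], [5, 1]]
`b = copy.deepcopy(a)` → b = [[3, 2], [5, 1]]
`a[0].append(8)` → a = [[3, 2, 8], [5, 1]]
`print(a)` → prints [[3, 2, 8], [5, 1]]
`print(b)` → prints [[3, 2], [5, 1]]

Answer:
[[3, 2, 8], [5, 1]]
[[3, 2], [5, 1]]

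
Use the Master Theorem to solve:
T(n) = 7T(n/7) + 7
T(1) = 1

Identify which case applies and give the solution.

a=7, b=7, f(n)=7. log_7(7) = 1. Since c=0 < 1, Case 1 applies: T(n) = Θ(n^log_b(a)) = O(n).

Answer: O(n) - Case 1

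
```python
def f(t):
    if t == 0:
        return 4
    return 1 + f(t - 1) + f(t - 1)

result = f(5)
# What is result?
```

f(t) = 1 + 2·f(t-1), f(0)=4. Closed form: (4+1)·2^5 - 1 = 159.

Answer: 159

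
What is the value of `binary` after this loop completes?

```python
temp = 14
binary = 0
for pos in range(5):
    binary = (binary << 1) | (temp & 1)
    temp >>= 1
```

Reverse lowest 5 bits of 14
`binary` takes the values: 0 → 1 → 3 → 7 → 14

Answer: 14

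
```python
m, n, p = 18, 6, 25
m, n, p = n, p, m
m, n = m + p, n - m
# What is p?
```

Trace:
`m, n, p = 18, 6, 25` → m = 18; n = 6; p = 25
`m, n, p = n, p, m` → m = 6; n = 25; p = 18
`m, n = m + p, n - m` → m = 24; n = 19
So p = 18

Answer: 18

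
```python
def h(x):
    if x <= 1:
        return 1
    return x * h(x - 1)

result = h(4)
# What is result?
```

h(4) = 4 * 3 * 2 * 1 = 24

Answer: 24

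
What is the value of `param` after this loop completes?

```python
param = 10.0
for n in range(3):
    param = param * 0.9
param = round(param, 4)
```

Exponential decay: 10.0 * 0.9^3
`param` takes the values: 10.0 → 9.0 → 8.1 → 7.29

Answer: 7.29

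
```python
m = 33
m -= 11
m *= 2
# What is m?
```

Trace:
`m = 33` → m = 33
`m -= 11` → m = 22
`m *= 2` → m = 44
So m = 44

Answer: 44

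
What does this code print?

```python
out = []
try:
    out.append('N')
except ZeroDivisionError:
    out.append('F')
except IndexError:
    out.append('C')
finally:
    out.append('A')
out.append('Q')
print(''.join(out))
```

Execution trace: 'N' (try body, no exception) → 'A' (finally) → 'Q' (after the try/except). Output: NAQ

Answer: NAQ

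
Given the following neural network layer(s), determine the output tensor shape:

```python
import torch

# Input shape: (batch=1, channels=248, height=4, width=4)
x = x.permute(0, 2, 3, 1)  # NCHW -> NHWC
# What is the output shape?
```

Input: (1, 248, 4, 4) -> Output: (1, 4, 4, 248)

Answer: (1, 4, 4, 248)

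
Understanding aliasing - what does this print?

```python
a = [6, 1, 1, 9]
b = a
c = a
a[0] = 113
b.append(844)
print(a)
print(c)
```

Key concept: multiple aliases.
Step by step:
`a = [6, 1, 1, 9]` → a = [6, 1, 1, 9]
`b = a` → b = [6, 1, 1, 9] (same object as a)
`c = a` → c = [6, 1, 1, 9] (same object as a, b)
`a[0] = 113` → a = [113, 1, 1, 9] (same object as b, c); b = [113, 1, 1, 9] (same object as a, c); c = [113, 1, 1, 9] (same object as a, b)
`b.append(844)` → a = [113, 1, 1, 9, 844] (same object as b, c); b = [113, 1, 1, 9, 844] (same object as a, c); c = [113, 1, 1, 9, 844] (same object as a, b)
`print(a)` → prints [113, 1, 1, 9, 844]
`print(c)` → prints [113, 1, 1, 9, 844]

Answer:
[113, 1, 1, 9, 844]
[113, 1, 1, 9, 844]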